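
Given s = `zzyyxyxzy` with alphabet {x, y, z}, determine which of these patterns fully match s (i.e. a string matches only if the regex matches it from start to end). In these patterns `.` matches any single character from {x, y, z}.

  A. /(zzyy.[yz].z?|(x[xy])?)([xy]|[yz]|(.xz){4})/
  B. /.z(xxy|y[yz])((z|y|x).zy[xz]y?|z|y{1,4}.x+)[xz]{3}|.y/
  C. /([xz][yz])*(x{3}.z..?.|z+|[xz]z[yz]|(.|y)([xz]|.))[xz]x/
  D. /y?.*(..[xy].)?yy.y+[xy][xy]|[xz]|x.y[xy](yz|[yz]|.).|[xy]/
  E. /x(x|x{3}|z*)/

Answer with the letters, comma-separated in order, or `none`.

A

A → match
B → no match
C → no match — must end with `x`
D → no match
E → no match — must start with `x`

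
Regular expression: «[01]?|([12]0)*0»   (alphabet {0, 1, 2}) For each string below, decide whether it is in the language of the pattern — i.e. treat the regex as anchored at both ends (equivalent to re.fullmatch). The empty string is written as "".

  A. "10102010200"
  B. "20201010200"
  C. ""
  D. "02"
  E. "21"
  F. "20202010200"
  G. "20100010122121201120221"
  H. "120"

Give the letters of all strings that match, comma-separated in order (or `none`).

A → match
B → match
C → match
D → no match
E → no match
F → match
G → no match
H → no match

A, B, C, F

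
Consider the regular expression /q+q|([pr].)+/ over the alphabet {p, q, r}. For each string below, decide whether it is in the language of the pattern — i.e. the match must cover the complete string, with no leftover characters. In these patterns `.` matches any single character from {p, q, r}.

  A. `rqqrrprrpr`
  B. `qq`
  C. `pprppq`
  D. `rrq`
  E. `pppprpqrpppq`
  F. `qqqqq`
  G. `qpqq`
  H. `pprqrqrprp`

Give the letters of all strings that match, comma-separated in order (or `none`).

B, C, F, H

A. `rqqrrprrpr` → no match
B. `qq` → match
C. `pprppq` → match
D. `rrq` → no match
E. `pppprpqrpppq` → no match
F. `qqqqq` → match
G. `qpqq` → no match
H. `pprqrqrprp` → match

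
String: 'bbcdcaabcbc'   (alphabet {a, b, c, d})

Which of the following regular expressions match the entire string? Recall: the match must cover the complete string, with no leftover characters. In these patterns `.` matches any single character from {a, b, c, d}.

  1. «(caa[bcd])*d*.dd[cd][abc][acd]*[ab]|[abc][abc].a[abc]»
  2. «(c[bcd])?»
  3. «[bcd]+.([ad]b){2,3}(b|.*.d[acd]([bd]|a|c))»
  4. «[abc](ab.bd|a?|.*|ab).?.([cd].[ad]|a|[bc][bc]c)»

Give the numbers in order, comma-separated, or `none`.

1 → no match
2 → no match
3 → no match
4 → match

4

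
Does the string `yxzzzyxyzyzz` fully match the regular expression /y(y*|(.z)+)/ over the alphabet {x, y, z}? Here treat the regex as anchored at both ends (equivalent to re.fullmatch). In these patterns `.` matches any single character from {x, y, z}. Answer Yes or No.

No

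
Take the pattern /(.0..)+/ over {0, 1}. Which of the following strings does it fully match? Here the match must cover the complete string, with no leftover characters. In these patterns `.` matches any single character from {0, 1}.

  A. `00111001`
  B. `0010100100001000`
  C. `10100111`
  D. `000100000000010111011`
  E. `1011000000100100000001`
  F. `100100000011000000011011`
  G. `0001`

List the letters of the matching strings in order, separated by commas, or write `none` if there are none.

A → match
B → match
C → no match
D → no match
E → no match
F → match
G → match

A, B, F, G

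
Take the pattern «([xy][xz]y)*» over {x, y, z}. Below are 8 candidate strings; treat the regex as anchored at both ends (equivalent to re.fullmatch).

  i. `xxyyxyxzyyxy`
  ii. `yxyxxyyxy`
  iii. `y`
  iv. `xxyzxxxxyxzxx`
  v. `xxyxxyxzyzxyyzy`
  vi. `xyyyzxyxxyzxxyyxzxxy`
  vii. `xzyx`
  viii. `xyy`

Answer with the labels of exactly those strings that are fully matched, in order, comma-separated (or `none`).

i, ii

i → match
ii → match
iii → no match
iv → no match
v → no match
vi → no match
vii → no match
viii → no match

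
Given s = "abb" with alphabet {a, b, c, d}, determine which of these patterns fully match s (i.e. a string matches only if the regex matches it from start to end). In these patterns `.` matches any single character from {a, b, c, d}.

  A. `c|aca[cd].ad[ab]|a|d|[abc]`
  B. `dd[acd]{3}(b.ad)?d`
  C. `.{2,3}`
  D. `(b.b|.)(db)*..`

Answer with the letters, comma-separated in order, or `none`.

A → no match
B → no match — must start with "dd"
C → match
D → match

C, D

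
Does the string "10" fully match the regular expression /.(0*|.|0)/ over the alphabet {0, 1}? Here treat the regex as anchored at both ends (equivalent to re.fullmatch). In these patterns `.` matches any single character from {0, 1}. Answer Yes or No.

Yes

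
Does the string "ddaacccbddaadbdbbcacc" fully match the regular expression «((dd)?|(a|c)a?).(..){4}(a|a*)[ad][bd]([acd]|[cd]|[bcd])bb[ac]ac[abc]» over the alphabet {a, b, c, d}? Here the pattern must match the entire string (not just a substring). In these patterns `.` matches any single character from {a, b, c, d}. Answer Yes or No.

Yes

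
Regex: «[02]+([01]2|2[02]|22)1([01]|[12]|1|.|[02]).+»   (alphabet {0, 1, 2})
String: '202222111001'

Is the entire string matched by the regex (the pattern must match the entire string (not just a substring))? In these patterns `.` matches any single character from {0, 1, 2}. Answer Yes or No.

Yes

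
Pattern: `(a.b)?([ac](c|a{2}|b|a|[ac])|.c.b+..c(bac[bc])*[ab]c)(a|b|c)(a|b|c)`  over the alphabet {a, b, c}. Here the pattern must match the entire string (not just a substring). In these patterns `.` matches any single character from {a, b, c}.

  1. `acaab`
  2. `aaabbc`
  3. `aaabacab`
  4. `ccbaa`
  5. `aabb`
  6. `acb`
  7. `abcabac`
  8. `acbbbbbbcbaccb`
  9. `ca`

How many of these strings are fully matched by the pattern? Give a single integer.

1 → no match
2 → no match
3 → no match
4 → no match
5 → match
6 → no match
7 → no match
8 → no match
9 → no match
Total matched: 1

1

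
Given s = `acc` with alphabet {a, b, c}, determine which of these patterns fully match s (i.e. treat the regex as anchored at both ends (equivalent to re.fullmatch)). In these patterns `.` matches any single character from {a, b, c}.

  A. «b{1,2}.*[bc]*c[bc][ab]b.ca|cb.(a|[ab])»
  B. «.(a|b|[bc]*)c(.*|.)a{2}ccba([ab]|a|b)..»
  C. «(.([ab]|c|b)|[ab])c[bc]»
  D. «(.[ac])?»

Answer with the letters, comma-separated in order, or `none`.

C

A → no match
B → no match
C → match
D → no match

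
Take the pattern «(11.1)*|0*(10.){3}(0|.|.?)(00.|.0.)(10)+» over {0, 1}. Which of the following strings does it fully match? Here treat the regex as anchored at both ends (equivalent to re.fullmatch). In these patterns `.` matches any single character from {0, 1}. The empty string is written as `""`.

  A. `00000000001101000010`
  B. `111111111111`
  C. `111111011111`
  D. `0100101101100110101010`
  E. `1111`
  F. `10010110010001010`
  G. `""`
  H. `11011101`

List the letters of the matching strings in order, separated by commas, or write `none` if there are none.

B, C, D, E, F, G, H

A → no match
B → match
C → match
D → match
E → match
F → match
G → match
H → match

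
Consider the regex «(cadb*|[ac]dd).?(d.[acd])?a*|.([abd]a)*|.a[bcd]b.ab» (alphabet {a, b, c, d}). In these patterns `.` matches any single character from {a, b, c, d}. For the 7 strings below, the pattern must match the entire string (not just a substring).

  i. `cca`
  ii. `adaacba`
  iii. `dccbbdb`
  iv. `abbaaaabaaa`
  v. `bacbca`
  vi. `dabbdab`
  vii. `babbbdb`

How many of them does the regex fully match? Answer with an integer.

1

i → no match
ii → no match
iii → no match
iv → no match
v → no match
vi → match
vii → no match
Total matched: 1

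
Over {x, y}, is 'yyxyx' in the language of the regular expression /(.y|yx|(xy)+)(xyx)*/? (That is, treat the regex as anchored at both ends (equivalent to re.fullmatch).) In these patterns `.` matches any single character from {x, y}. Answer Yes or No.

Yes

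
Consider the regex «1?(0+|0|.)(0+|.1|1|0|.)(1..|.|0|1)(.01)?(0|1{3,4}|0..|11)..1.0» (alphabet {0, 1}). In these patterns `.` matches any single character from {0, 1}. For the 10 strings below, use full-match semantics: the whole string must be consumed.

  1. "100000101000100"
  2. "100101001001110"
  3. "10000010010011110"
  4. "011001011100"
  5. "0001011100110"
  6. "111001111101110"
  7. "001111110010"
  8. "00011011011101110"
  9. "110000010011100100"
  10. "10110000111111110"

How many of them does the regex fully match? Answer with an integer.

1 → match
2 → match
3 → no match
4 → match
5 → match
6 → match
7 → no match
8 → match
9 → match
10 → match
Total matched: 8

8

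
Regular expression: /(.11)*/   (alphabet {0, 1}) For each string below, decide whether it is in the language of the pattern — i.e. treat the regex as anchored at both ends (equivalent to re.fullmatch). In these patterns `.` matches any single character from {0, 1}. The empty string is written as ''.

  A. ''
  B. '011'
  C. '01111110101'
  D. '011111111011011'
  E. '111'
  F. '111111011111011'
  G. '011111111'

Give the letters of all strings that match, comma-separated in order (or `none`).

A → match
B → match
C → no match
D → match
E → match
F → match
G → match

A, B, D, E, F, G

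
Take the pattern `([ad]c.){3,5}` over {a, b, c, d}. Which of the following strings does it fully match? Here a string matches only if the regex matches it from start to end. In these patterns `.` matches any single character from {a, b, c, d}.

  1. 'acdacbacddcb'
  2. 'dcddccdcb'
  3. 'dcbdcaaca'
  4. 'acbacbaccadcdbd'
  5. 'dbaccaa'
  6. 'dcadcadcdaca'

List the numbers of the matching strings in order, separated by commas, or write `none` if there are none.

1 → match
2 → match
3 → match
4 → no match
5 → no match
6 → match

1, 2, 3, 6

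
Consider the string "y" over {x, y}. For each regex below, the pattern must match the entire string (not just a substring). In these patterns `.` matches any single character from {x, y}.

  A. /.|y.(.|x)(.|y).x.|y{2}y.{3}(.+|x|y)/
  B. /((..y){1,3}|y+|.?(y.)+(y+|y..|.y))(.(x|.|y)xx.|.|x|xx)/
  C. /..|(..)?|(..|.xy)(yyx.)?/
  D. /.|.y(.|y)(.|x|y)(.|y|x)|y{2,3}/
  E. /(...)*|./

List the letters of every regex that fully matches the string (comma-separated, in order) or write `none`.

A, D, E

A → match
B → no match
C → no match
D → match
E → match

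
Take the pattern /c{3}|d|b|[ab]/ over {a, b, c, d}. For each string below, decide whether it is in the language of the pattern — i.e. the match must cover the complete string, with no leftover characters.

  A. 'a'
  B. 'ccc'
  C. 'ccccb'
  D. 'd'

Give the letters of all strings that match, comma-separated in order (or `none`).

A → match
B → match
C → no match
D → match

A, B, D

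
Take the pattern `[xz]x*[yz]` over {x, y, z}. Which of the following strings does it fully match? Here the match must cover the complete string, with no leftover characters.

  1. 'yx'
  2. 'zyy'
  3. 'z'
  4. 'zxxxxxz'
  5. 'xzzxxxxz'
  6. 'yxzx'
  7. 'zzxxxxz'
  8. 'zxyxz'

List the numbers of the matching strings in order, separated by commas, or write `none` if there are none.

4

1 → no match
2 → no match
3 → no match
4 → match
5 → no match
6 → no match
7 → no match
8 → no match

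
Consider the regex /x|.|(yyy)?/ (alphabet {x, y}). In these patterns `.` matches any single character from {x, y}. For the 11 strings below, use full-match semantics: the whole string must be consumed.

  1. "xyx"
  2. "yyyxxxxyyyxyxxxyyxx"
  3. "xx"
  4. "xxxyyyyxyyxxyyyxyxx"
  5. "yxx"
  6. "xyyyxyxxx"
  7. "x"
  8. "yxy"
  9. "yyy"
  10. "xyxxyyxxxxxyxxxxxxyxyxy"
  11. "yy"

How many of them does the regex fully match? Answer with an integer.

2

1. "xyx" → no match
2 → no match
3. "xx" → no match
4 → no match
5. "yxx" → no match
6. "xyyyxyxxx" → no match
7. "x" → match
8. "yxy" → no match
9. "yyy" → match
10 → no match
11. "yy" → no match
Total matched: 2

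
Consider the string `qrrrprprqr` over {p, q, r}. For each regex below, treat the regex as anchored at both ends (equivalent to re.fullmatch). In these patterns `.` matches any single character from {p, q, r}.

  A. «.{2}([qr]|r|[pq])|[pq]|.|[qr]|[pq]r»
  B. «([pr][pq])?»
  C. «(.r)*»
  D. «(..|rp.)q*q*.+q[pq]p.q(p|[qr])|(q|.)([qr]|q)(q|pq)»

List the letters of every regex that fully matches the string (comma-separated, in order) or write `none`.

C

A → no match
B → no match
C → match
D → no match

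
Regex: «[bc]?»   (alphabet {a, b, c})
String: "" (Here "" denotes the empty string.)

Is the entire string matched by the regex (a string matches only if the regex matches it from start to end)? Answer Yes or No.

Yes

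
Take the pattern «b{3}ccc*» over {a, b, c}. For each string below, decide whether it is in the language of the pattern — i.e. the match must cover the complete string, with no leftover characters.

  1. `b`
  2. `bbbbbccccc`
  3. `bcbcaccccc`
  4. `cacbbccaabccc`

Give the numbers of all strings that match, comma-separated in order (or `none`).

1 → no match
2 → no match
3 → no match
4 → no match — must start with `b`

none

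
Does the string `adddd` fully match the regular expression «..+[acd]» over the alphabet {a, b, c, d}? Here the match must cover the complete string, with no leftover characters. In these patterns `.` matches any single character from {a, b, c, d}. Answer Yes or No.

Yes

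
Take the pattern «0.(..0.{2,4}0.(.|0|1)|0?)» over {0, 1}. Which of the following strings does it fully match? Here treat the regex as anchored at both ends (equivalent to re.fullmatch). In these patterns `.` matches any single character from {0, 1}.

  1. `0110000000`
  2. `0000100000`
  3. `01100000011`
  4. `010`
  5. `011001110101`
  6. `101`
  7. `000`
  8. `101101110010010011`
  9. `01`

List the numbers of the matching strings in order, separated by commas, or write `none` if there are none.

1, 3, 4, 7, 9

1 → match
2 → no match
3 → match
4 → match
5 → no match
6 → no match — must start with `0`
7 → match
8 → no match — must start with `0`
9 → match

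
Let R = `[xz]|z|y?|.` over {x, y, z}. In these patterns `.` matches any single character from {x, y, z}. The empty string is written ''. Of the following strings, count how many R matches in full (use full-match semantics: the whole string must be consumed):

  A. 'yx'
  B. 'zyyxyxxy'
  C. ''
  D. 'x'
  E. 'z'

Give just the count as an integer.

3

A → no match
B → no match
C → match
D → match
E → match
Total matched: 3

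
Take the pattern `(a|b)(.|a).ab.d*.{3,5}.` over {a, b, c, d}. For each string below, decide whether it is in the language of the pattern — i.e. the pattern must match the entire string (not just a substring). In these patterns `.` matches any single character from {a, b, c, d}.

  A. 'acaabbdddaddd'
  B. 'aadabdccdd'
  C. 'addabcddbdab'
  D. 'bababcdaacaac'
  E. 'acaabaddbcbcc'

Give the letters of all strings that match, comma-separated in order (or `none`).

A → match
B → match
C → match
D → match
E → match

A, B, C, D, E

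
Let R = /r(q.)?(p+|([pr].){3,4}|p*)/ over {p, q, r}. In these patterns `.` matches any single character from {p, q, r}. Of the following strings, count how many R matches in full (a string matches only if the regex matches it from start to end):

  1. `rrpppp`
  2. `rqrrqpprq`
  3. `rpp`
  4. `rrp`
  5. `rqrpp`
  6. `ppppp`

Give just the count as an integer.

1 → no match
2 → match
3 → match
4 → no match
5 → match
6 → no match — must start with `r`
Total matched: 3

3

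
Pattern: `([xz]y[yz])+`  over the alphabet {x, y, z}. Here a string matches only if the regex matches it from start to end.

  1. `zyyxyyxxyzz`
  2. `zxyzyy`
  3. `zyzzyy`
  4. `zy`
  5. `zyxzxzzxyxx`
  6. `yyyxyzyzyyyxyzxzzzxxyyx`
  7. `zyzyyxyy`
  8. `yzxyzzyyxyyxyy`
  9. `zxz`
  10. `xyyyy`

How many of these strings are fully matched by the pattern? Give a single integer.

1 → no match
2 → no match
3 → match
4 → no match
5 → no match
6 → no match
7 → no match
8 → no match
9 → no match
10 → no match
Total matched: 1

1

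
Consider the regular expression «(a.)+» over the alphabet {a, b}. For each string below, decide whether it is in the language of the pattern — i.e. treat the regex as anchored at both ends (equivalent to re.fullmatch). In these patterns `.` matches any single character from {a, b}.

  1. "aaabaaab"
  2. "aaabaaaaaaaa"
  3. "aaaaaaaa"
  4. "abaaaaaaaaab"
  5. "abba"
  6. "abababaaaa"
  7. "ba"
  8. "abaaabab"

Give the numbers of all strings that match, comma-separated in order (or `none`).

1, 2, 3, 4, 6, 8

1. "aaabaaab" → match
2. "aaabaaaaaaaa" → match
3. "aaaaaaaa" → match
4. "abaaaaaaaaab" → match
5. "abba" → no match
6. "abababaaaa" → match
7. "ba" → no match — must start with "a"
8. "abaaabab" → match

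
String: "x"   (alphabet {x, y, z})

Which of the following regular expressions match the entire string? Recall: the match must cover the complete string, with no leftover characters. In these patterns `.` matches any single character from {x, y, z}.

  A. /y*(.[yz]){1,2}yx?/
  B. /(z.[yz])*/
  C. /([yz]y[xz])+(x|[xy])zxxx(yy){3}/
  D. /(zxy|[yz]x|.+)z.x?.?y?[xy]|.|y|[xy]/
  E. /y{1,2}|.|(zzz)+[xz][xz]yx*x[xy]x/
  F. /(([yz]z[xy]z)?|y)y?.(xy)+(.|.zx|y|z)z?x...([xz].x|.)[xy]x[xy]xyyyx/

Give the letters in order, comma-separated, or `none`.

D, E

A → no match
B → no match
C → no match — must end with "yy"
D → match
E → match
F → no match — must end with "xyyyx"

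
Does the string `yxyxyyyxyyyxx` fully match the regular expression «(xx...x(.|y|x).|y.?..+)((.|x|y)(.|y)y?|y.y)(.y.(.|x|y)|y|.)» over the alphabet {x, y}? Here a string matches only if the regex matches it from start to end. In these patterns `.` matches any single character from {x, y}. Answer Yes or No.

Yes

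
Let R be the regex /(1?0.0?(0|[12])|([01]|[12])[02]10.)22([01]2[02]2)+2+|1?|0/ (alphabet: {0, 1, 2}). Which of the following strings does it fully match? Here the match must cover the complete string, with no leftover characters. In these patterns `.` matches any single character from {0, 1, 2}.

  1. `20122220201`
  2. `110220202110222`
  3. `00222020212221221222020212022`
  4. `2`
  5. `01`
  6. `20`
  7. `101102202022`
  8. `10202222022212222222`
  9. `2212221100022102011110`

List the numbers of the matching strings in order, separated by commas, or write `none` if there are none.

1 → no match
2 → no match
3 → no match
4 → no match
5 → no match
6 → no match
7 → no match
8 → no match
9 → no match

none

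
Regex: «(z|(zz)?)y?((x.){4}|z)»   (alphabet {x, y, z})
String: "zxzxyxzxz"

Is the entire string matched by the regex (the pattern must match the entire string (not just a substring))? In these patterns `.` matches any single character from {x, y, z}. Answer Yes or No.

Yes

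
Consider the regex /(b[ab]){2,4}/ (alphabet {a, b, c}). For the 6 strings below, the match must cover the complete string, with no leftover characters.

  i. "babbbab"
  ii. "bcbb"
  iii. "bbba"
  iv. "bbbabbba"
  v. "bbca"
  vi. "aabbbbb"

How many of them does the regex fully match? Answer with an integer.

2

i. "babbbab" → no match
ii. "bcbb" → no match
iii. "bbba" → match
iv. "bbbabbba" → match
v. "bbca" → no match
vi. "aabbbbb" → no match — must start with "b"
Total matched: 2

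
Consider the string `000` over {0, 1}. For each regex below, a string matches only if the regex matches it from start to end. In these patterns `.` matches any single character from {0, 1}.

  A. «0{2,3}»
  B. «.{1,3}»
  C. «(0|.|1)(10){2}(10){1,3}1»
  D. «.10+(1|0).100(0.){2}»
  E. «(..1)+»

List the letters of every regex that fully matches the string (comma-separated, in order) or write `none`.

A, B

A → match
B → match
C → no match — must end with `101`
D → no match
E → no match — must end with `1`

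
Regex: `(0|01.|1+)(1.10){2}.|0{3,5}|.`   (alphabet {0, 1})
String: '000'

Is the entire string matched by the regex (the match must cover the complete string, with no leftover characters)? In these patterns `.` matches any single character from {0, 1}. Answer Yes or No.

Yes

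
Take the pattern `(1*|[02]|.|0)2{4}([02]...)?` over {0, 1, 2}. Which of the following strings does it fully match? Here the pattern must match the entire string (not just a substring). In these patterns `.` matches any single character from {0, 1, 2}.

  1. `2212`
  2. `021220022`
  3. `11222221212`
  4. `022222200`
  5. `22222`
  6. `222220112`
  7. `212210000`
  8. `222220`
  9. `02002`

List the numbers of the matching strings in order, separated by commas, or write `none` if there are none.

1 → no match
2 → no match
3 → no match
4 → match
5 → match
6 → match
7 → no match
8 → no match
9 → no match

4, 5, 6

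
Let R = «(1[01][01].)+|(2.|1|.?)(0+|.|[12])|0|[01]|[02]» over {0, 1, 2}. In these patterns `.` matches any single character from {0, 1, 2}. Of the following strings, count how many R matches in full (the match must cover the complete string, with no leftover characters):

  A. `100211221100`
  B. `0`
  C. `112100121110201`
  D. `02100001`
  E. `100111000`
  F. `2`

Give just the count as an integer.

2

A → no match
B → match
C → no match
D → no match
E → no match
F → match
Total matched: 2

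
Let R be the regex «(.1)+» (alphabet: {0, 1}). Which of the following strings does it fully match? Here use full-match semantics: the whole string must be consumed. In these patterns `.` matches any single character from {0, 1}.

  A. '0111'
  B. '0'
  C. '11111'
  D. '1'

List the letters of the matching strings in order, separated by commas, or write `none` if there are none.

A

A → match
B → no match — must end with '1'
C → no match
D → no match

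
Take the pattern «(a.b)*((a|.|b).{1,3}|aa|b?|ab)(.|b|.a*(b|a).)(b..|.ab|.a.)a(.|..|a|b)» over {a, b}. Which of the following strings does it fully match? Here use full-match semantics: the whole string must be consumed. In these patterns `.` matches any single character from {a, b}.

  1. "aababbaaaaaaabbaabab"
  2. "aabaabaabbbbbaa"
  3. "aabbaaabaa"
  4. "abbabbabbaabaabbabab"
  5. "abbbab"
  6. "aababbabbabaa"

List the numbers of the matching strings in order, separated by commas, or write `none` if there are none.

1, 2, 3, 4, 5, 6

1 → match
2 → match
3 → match
4 → match
5 → match
6 → match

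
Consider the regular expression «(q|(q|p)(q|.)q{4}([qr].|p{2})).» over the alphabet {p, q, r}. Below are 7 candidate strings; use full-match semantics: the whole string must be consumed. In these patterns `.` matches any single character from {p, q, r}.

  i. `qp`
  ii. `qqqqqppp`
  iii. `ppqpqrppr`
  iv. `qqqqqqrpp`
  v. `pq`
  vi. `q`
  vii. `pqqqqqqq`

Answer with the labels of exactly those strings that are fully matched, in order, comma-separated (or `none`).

i, iv

i. `qp` → match
ii. `qqqqqppp` → no match
iii. `ppqpqrppr` → no match
iv. `qqqqqqrpp` → match
v. `pq` → no match
vi. `q` → no match
vii. `pqqqqqqq` → no match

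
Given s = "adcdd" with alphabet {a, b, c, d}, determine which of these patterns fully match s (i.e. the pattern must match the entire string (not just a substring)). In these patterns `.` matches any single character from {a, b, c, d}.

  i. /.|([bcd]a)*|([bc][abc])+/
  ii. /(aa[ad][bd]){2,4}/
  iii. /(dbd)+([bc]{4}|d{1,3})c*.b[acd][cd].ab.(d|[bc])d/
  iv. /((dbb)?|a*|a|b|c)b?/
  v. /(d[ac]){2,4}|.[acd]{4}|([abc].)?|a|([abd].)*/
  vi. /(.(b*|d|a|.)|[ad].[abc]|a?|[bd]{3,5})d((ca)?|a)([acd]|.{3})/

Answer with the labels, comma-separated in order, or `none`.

v, vi

i → no match
ii → no match — must start with "aa"
iii → no match — must start with "dbd"
iv → no match
v → match
vi → match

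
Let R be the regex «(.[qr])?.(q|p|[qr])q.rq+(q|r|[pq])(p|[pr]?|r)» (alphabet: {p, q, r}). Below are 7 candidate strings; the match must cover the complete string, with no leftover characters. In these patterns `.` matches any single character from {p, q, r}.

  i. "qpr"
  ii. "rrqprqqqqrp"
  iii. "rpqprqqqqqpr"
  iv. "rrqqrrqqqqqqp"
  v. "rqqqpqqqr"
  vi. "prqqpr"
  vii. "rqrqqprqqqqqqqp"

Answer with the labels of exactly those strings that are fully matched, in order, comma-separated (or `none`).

i → no match
ii → match
iii → match
iv → no match
v → no match
vi → no match
vii → match

ii, iii, vii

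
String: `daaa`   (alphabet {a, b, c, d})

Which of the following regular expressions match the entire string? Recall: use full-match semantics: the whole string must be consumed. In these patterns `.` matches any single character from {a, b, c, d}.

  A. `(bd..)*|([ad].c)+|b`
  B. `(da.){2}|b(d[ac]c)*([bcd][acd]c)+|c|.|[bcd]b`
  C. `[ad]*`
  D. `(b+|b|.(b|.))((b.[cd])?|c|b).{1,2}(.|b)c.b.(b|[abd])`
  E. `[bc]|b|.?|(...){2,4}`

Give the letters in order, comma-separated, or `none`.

A → no match
B → no match
C → match
D → no match
E → no match

C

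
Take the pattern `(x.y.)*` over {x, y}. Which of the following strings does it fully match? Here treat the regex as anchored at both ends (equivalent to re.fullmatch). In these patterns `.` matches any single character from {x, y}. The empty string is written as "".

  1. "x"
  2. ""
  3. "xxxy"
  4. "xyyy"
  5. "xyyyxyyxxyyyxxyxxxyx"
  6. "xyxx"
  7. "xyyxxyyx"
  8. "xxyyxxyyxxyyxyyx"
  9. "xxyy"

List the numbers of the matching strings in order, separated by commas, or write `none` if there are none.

1 → no match
2 → match
3 → no match
4 → match
5 → match
6 → no match
7 → match
8 → match
9 → match

2, 4, 5, 7, 8, 9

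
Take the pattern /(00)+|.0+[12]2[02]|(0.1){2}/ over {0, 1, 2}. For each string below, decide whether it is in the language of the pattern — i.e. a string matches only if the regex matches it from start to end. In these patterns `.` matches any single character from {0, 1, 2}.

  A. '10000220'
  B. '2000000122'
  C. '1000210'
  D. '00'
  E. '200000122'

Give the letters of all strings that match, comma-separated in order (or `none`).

A, B, D, E

A. '10000220' → match
B. '2000000122' → match
C. '1000210' → no match
D. '00' → match
E. '200000122' → match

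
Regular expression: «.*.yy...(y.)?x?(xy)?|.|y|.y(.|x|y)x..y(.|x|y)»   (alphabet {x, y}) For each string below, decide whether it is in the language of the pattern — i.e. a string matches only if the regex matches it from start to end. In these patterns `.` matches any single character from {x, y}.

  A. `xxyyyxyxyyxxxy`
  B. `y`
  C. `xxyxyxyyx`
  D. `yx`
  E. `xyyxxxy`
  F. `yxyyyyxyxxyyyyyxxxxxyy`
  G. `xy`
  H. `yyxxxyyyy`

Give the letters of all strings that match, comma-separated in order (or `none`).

A → no match
B → match
C → no match
D → no match
E → no match
F → no match
G → no match
H → no match

B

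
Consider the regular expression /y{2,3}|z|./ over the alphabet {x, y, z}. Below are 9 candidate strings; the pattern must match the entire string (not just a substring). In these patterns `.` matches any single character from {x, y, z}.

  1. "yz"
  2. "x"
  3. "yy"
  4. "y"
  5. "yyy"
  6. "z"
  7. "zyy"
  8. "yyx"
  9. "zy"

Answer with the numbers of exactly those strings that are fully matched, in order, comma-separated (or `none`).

1. "yz" → no match
2. "x" → match
3. "yy" → match
4. "y" → match
5. "yyy" → match
6. "z" → match
7. "zyy" → no match
8. "yyx" → no match
9. "zy" → no match

2, 3, 4, 5, 6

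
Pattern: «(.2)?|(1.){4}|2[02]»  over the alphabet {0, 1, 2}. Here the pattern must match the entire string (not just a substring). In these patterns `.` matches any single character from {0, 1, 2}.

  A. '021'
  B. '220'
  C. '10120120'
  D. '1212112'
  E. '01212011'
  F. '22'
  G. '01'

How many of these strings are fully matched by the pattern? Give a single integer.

A → no match
B → no match
C → no match
D → no match
E → no match
F → match
G → no match
Total matched: 1

1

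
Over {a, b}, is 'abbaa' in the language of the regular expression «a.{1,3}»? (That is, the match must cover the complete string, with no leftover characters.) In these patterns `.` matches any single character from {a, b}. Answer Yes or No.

No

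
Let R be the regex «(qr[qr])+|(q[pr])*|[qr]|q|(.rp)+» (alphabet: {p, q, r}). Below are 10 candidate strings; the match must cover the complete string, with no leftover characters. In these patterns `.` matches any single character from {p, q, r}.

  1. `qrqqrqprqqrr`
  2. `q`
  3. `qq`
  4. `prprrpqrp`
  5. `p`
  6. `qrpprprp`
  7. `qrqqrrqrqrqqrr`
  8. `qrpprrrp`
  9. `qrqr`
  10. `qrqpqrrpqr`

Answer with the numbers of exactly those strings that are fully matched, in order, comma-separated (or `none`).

2, 4, 9

1 → no match
2 → match
3 → no match
4 → match
5 → no match
6 → no match
7 → no match
8 → no match
9 → match
10 → no match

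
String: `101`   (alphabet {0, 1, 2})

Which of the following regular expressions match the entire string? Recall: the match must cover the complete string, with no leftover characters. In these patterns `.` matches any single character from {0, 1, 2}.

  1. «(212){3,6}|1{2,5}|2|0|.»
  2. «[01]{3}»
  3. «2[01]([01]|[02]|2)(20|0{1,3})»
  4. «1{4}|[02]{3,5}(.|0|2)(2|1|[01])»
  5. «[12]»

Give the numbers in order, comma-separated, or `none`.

2

1 → no match
2 → match
3 → no match — must start with `2`
4 → no match
5 → no match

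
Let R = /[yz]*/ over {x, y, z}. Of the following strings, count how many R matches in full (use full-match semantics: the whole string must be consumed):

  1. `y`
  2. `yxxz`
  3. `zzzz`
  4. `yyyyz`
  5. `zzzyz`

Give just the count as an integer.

1 → match
2 → no match
3 → match
4 → match
5 → match
Total matched: 4

4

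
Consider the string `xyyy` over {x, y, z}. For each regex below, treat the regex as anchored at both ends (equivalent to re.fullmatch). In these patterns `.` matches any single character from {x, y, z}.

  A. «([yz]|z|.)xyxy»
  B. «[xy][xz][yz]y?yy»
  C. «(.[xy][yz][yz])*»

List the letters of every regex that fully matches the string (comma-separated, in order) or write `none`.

A → no match — must end with `xyxy`
B → no match
C → match

C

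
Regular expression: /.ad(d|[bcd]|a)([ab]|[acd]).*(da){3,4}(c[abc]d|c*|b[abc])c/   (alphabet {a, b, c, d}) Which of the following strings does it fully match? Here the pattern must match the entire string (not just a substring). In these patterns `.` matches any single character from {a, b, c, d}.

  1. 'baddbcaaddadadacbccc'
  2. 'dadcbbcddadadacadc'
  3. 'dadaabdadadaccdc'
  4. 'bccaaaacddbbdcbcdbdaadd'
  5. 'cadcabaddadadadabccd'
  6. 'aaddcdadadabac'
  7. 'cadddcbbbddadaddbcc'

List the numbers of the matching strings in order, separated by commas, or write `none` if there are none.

1 → no match
2 → match
3 → match
4 → no match — must end with 'c'
5 → no match — must end with 'c'
6 → match
7 → no match

2, 3, 6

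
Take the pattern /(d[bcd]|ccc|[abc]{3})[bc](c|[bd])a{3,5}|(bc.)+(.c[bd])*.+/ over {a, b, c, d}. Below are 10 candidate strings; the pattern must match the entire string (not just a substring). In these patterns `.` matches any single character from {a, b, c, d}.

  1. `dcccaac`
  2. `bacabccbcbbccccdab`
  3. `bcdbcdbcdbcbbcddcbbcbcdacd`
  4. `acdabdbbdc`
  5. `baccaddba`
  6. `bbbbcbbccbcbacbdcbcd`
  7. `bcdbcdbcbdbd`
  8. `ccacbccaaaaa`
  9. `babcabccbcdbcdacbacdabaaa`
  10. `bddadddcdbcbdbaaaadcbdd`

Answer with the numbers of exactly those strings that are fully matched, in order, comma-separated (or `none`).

1 → no match
2 → no match
3 → match
4 → no match
5 → no match
6 → no match
7 → match
8 → no match
9 → no match
10 → no match

3, 7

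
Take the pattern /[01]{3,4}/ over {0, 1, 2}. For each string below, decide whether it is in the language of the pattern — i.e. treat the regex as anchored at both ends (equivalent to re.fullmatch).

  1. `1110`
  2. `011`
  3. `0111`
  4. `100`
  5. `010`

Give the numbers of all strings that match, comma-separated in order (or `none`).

1, 2, 3, 4, 5

1. `1110` → match
2. `011` → match
3. `0111` → match
4. `100` → match
5. `010` → match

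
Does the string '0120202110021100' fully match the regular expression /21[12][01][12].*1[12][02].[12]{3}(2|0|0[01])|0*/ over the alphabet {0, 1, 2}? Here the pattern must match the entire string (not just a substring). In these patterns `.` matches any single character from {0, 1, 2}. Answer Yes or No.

No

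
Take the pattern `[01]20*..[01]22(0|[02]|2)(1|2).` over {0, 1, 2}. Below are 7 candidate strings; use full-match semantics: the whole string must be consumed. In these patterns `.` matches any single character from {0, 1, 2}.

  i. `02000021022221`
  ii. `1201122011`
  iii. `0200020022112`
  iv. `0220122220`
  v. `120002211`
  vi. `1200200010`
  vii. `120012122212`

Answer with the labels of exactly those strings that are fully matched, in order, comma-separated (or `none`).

i, ii, iv, vii

i → match
ii. `1201122011` → match
iii → no match
iv. `0220122220` → match
v. `120002211` → no match
vi. `1200200010` → no match
vii. `120012122212` → match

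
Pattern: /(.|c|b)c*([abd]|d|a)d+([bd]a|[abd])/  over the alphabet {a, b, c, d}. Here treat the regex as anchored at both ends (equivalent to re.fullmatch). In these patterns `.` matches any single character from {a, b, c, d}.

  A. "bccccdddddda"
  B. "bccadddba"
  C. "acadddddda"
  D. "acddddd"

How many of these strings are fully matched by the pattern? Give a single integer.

A. "bccccdddddda" → match
B. "bccadddba" → match
C. "acadddddda" → match
D. "acddddd" → match
Total matched: 4

4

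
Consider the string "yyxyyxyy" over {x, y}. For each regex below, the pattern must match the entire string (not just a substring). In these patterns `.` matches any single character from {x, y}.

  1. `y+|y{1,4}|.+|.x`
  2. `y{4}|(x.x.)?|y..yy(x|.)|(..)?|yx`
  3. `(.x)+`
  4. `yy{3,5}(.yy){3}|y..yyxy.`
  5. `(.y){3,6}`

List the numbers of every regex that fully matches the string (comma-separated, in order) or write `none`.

1 → match
2 → no match
3 → no match — must end with "x"
4 → match
5 → no match

1, 4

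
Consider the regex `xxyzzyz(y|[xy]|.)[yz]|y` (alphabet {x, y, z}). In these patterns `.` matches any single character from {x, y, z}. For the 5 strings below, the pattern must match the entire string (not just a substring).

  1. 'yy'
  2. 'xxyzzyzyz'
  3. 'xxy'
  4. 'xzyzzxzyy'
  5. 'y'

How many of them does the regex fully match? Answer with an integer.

1 → no match
2 → match
3 → no match
4 → no match
5 → match
Total matched: 2

2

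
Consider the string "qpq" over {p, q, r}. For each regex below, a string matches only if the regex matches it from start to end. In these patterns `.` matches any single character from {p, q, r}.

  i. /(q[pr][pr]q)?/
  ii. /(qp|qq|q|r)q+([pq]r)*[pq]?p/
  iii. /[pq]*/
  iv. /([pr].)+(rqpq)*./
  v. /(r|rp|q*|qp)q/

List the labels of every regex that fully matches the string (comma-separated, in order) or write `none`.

iii, v

i → no match
ii → no match — must end with "p"
iii → match
iv → no match
v → match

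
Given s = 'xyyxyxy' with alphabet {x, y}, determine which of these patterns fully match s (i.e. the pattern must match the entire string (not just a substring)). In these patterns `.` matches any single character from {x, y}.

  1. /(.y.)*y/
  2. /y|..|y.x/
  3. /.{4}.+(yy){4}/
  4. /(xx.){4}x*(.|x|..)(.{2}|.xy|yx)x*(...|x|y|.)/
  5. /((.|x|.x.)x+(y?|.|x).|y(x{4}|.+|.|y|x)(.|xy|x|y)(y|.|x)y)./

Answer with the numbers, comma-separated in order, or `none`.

1

1 → match
2 → no match
3 → no match — must end with 'yy'
4 → no match — must start with 'xx'
5 → no match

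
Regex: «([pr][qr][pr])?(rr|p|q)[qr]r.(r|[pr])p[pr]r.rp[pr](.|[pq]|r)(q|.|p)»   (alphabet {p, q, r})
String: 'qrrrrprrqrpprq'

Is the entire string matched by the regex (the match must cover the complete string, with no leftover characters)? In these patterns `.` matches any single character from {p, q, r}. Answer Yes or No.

Yes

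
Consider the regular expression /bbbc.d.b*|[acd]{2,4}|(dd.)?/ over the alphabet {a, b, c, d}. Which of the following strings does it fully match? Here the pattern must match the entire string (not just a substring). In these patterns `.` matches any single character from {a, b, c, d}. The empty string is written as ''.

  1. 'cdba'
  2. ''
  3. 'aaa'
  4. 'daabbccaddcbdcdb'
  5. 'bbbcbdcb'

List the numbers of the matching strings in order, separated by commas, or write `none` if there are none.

1 → no match
2 → match
3 → match
4 → no match
5 → match

2, 3, 5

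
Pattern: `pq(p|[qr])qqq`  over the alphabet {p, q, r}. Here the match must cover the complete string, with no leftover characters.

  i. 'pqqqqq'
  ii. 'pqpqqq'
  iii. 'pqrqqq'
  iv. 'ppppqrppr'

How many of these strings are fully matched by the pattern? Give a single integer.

3

i → match
ii → match
iii → match
iv → no match — must start with 'pq'
Total matched: 3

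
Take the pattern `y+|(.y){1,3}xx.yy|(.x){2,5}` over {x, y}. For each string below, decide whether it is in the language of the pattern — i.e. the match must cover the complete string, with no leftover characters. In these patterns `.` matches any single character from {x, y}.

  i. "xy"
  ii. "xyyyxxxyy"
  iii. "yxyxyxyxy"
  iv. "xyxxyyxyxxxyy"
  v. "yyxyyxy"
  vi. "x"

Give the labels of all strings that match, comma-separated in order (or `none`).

ii

i → no match
ii → match
iii → no match
iv → no match
v → no match
vi → no match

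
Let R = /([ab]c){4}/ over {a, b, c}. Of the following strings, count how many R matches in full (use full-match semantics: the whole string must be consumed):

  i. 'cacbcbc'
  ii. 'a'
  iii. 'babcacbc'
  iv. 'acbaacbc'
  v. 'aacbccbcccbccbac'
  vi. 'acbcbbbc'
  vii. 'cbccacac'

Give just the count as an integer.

0

i → no match
ii → no match — must end with 'c'
iii → no match
iv → no match
v → no match
vi → no match
vii → no match
Total matched: 0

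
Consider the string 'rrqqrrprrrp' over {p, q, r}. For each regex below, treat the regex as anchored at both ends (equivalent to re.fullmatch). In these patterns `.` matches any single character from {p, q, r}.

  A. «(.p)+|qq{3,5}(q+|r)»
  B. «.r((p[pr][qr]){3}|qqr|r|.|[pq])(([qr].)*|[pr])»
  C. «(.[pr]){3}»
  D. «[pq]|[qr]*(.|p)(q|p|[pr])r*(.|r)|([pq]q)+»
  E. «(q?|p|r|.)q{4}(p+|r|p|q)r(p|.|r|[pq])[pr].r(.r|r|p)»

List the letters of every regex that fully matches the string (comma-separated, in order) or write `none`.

A → no match
B → match
C → no match
D → match
E → no match

B, D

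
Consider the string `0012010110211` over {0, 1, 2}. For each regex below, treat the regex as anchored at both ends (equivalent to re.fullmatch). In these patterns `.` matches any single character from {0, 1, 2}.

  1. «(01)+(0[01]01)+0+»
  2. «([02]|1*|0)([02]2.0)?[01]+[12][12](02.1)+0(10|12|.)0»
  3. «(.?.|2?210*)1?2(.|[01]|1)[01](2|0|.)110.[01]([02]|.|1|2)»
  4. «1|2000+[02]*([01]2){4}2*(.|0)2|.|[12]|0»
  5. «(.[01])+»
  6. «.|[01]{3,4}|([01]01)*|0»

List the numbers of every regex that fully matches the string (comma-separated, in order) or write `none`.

3

1 → no match — must start with `01`
2 → no match — must end with `0`
3 → match
4 → no match
5 → no match
6 → no match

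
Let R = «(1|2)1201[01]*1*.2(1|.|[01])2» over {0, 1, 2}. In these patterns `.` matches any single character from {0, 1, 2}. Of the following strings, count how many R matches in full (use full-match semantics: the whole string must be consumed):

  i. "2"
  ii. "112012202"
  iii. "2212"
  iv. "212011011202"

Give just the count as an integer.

2

i → no match
ii → match
iii → no match
iv → match
Total matched: 2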